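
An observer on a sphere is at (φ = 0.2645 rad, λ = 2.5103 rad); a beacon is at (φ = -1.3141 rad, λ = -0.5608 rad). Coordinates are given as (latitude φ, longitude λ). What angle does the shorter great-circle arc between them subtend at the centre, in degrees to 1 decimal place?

119.8°

Let φ₁ = 0.2645 rad, φ₂ = -1.3141 rad, and Δλ = -3.0711 rad.
cos c = sin φ₁ sin φ₂ + cos φ₁ cos φ₂ cos Δλ = (0.2614)(-0.9672) + (0.9652)(0.2539)(-0.9975) = -0.49731,
so c = arccos(-0.49731) = 2.09129 rad.
So the angular separation is 119.8°.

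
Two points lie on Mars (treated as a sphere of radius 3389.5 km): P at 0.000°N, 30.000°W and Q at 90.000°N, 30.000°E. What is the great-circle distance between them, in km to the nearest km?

5324 km

Let φ₁ = 0.0000 rad, φ₂ = 1.5708 rad, and Δλ = 1.0472 rad.
cos c = sin φ₁ sin φ₂ + cos φ₁ cos φ₂ cos Δλ = (0.0000)(1.0000) + (1.0000)(0.0000)(0.5000) = 0.00000,
so c = arccos(0.00000) = 1.57080 rad.
Distance = R·c = 3389.5 × 1.5708 ≈ 5324 km.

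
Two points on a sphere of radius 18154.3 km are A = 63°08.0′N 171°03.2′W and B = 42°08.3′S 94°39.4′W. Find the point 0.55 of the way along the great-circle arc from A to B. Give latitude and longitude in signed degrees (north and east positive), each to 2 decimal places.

7.45°, -119.65°

Central angle δ = 2.1173 rad. Interpolating on the sphere with fraction f = 0.55:
P = [sin((1−f)δ)·A + sin(fδ)·B] / sin δ = 0.9540·A + 1.0752·B in Cartesian coordinates,
giving P = (-0.4906, -0.8617, 0.1296), i.e. latitude 7.45°, longitude -119.65°.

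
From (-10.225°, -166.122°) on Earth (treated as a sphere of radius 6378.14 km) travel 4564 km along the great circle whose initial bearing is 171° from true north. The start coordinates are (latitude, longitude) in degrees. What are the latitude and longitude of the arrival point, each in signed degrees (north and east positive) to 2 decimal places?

Angular distance δ = d/R = 4564/6378.14 = 0.71557 rad; initial bearing θ = 2.9845 rad.
sin φ₂ = sin φ₁ cos δ + cos φ₁ sin δ cos θ = (-0.1775)(0.7547) + (0.9841)(0.6560)(-0.9877) = -0.7717, so φ₂ = -50.50°.
Δλ = atan2(sin θ sin δ cos φ₁, cos δ − sin φ₁ sin φ₂) = atan2(0.1010, 0.6177) = 9.286°.
λ₂ = -166.122° + 9.286° = -156.84°.

-50.50°, -156.84°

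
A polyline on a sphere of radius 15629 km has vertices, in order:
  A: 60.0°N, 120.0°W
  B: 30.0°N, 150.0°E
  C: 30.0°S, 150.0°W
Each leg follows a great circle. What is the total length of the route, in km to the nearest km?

Leg A→B: central angle 1.1230 rad, distance 17550.8 km.
Leg B→C: central angle 1.4455 rad, distance 22591.2 km.
Total: 17550.8 + 22591.2 ≈ 40142 km.

40142 km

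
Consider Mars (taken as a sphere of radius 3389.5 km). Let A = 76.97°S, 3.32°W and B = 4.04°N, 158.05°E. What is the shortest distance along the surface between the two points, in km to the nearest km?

6292 km

In radians: φ₁ = -1.3434, φ₂ = 0.0705, Δλ = 161.370° = 2.8164 rad.
cos c = sin φ₁ sin φ₂ + cos φ₁ cos φ₂ cos Δλ = (-0.9743)(0.0705) + (0.2255)(0.9975)(-0.9476) = -0.28176,
so c = arccos(-0.28176) = 1.85642 rad.
Distance = R·c = 3389.5 × 1.8564 ≈ 6292 km.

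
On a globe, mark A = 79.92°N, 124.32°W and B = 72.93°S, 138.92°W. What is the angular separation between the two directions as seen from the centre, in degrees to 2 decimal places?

With latitudes φ₁ = 79.920°, φ₂ = -72.930° and longitude difference Δλ = -14.600°:
Haversine: a = sin²(Δφ/2) + cos φ₁ cos φ₂ sin²(Δλ/2) = 0.9449 + (0.1750)(0.2935)(0.0161) = 0.94574.
Central angle c = 2·arcsin(√a) = 2.67138 rad.
So the angular separation is 153.06°.

153.06°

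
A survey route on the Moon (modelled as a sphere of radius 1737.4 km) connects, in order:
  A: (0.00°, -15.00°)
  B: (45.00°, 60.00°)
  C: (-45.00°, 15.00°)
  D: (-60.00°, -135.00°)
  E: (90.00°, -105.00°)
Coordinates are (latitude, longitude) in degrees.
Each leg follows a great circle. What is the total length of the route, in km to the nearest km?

Leg A→B: central angle 1.3867 rad, distance 2409.3 km.
Leg B→C: central angle 1.7178 rad, distance 2984.5 km.
Leg C→D: central angle 1.2596 rad, distance 2188.5 km.
Leg D→E: central angle 2.6180 rad, distance 4548.5 km.
Total: 2409.3 + 2984.5 + 2188.5 + 4548.5 ≈ 12131 km.

12131 km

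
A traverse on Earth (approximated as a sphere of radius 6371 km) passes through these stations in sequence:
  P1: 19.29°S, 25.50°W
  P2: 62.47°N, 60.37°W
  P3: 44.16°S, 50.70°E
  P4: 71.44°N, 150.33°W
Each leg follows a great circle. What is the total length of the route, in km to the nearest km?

41656 km

Leg P1→P2: central angle 1.5058 rad, distance 9593.2 km.
Leg P2→P3: central angle 2.3994 rad, distance 15286.6 km.
Leg P3→P4: central angle 2.6333 rad, distance 16776.6 km.
Total: 9593.2 + 15286.6 + 16776.6 ≈ 41656 km.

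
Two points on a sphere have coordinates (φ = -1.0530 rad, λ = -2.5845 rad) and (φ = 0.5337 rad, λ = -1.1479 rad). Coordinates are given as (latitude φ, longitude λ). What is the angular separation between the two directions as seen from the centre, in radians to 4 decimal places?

In radians: φ₁ = -1.0530, φ₂ = 0.5337, Δλ = 82.311° = 1.4366 rad.
Haversine: a = sin²(Δφ/2) + cos φ₁ cos φ₂ sin²(Δλ/2) = 0.5080 + (0.4950)(0.8609)(0.4331) = 0.69251.
Central angle c = 2·arcsin(√a) = 1.96603 rad.
So the angular separation is 1.9660 rad.

1.9660 rad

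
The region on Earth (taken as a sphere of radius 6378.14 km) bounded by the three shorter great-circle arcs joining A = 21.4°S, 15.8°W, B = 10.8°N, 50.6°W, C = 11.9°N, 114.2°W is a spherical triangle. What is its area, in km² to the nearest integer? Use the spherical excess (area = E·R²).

Side lengths (central angles): a = 1.0860, b = 1.7807, c = 0.8195 rad; semiperimeter s = 1.8431.
By l'Huilier's theorem, tan(E/4) = √[tan(s/2) tan((s−a)/2) tan((s−b)/2) tan((s−c)/2)], giving spherical excess E = 0.3822 rad.
Area = E·R² = 0.3822 × (6378.14)² ≈ 15548775 km².

15548775 km²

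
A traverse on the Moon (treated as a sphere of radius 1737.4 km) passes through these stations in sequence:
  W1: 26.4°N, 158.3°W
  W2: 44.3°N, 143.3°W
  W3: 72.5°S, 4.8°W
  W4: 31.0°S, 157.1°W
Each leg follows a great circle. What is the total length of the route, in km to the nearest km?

7344 km

Leg W1→W2: central angle 0.3771 rad, distance 655.1 km.
Leg W2→W3: central angle 2.5450 rad, distance 4421.7 km.
Leg W3→W4: central angle 1.3047 rad, distance 2266.8 km.
Total: 655.1 + 4421.7 + 2266.8 ≈ 7344 km.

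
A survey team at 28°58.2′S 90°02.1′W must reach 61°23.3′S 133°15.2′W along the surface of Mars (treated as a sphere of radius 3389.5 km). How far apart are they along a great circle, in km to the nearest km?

2548 km

Let φ₁ = -0.5056 rad, φ₂ = -1.0714 rad, and Δλ = -0.7543 rad.
cos c = sin φ₁ sin φ₂ + cos φ₁ cos φ₂ cos Δλ = (-0.4844)(-0.8779) + (0.8749)(0.4789)(0.7287) = 0.73052,
so c = arccos(0.73052) = 0.75172 rad.
Distance = R·c = 3389.5 × 0.7517 ≈ 2548 km.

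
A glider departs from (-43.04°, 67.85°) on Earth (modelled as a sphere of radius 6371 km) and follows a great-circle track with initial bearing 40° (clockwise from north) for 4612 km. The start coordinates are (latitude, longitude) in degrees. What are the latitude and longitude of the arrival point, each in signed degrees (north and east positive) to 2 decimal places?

Angular distance δ = d/R = 4612/6371 = 0.72391 rad; initial bearing θ = 0.6981 rad.
sin φ₂ = sin φ₁ cos δ + cos φ₁ sin δ cos θ = (-0.6825)(0.7492) + (0.7309)(0.6623)(0.7660) = -0.1405, so φ₂ = -8.08°.
Δλ = atan2(sin θ sin δ cos φ₁, cos δ − sin φ₁ sin φ₂) = atan2(0.3112, 0.6533) = 25.467°.
λ₂ = 67.850° + 25.467° = 93.32°.

-8.08°, 93.32°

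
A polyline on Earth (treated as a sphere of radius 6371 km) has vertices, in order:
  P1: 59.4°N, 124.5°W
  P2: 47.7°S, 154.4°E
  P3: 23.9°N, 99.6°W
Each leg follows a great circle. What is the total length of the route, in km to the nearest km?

27097 km

Leg P1→P2: central angle 2.1940 rad, distance 13977.9 km.
Leg P2→P3: central angle 2.0592 rad, distance 13119.4 km.
Total: 13977.9 + 13119.4 ≈ 27097 km.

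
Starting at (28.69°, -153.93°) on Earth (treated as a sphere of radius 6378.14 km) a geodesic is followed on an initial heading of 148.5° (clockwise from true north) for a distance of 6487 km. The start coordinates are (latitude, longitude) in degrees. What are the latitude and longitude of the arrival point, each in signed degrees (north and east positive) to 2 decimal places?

-22.57°, -125.16°

Angular distance δ = d/R = 6487/6378.14 = 1.01707 rad; initial bearing θ = 2.5918 rad.
sin φ₂ = sin φ₁ cos δ + cos φ₁ sin δ cos θ = (0.4801)(0.5259) + (0.8772)(0.8506)(-0.8526) = -0.3837, so φ₂ = -22.57°.
Δλ = atan2(sin θ sin δ cos φ₁, cos δ − sin φ₁ sin φ₂) = atan2(0.3899, 0.7101) = 28.768°.
λ₂ = -153.930° + 28.768° = -125.16°.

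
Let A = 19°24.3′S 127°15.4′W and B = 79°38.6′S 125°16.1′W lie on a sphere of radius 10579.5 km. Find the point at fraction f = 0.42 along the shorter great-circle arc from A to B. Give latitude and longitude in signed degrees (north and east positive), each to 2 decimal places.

-44.71°, -127.01°

Central angle δ = 1.0515 rad. Interpolating on the sphere with fraction f = 0.42:
P = [sin((1−f)δ)·A + sin(fδ)·B] / sin δ = 0.6597·A + 0.4923·B in Cartesian coordinates,
giving P = (-0.4278, -0.5675, -0.7035), i.e. latitude -44.71°, longitude -127.01°.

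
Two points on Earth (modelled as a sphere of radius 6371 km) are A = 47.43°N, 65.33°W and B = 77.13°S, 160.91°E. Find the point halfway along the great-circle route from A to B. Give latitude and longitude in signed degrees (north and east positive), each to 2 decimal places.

-23.57°, -82.45°

Central angle δ = 2.5360 rad. Interpolating on the sphere with fraction f = 0.5:
P = [sin((1−f)δ)·A + sin(fδ)·B] / sin δ = 1.6768·A + 1.6768·B in Cartesian coordinates,
giving P = (0.1205, -0.9086, -0.3998), i.e. latitude -23.57°, longitude -82.45°.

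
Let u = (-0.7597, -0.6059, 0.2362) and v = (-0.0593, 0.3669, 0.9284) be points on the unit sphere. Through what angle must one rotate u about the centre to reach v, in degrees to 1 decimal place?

u·v = 0.0420; |u| = 1.0000, |v| = 1.0000.
cos θ = (u·v)/(|u||v|) = 0.0420, so θ = 87.6°.

87.6°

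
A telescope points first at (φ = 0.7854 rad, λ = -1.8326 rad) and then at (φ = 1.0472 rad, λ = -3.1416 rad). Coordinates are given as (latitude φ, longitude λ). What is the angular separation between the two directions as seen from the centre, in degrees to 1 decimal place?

45.3°

With latitudes φ₁ = 45.000°, φ₂ = 60.000° and longitude difference Δλ = -75.000°:
cos c = sin φ₁ sin φ₂ + cos φ₁ cos φ₂ cos Δλ = (0.7071)(0.8660) + (0.7071)(0.5000)(0.2588) = 0.70388,
so c = arccos(0.70388) = 0.78995 rad.
So the angular separation is 45.3°.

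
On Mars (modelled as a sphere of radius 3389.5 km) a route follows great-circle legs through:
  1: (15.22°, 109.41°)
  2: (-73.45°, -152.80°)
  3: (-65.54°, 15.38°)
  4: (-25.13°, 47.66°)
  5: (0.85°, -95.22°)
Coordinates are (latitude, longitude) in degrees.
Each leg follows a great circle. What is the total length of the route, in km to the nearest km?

Leg 1→2: central angle 1.8639 rad, distance 6317.6 km.
Leg 2→3: central angle 0.7119 rad, distance 2413.1 km.
Leg 3→4: central angle 0.7905 rad, distance 2679.4 km.
Leg 4→5: central angle 2.3864 rad, distance 8088.6 km.
Total: 6317.6 + 2413.1 + 2679.4 + 8088.6 ≈ 19499 km.

19499 km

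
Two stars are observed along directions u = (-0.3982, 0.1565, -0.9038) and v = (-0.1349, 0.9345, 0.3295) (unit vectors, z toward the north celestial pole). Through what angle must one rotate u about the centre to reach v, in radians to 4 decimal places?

1.6688 rad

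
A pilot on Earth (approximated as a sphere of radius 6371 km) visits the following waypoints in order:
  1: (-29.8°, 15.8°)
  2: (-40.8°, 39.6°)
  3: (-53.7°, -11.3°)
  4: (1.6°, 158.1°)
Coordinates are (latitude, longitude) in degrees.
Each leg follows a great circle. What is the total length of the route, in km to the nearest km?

20612 km

Leg 1→2: central angle 0.3877 rad, distance 2470.3 km.
Leg 2→3: central angle 0.6279 rad, distance 4000.5 km.
Leg 3→4: central angle 2.2195 rad, distance 14140.7 km.
Total: 2470.3 + 4000.5 + 14140.7 ≈ 20612 km.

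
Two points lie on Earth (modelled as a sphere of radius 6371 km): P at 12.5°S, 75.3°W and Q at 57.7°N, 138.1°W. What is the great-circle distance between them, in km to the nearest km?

In radians: φ₁ = -0.2182, φ₂ = 1.0071, Δλ = -62.800° = -1.0961 rad.
cos c = sin φ₁ sin φ₂ + cos φ₁ cos φ₂ cos Δλ = (-0.2164)(0.8453) + (0.9763)(0.5344)(0.4571) = 0.05551,
so c = arccos(0.05551) = 1.51525 rad.
Distance = R·c = 6371 × 1.5153 ≈ 9654 km.

9654 km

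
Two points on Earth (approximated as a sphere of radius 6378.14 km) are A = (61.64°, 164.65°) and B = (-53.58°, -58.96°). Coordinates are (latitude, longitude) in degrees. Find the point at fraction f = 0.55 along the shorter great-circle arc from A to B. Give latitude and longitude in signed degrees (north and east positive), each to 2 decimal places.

Central angle δ = 2.7197 rad. Interpolating on the sphere with fraction f = 0.55:
P = [sin((1−f)δ)·A + sin(fδ)·B] / sin δ = 2.2964·A + 2.4350·B in Cartesian coordinates,
giving P = (-0.3065, -0.9499, 0.0613), i.e. latitude 3.52°, longitude -107.88°.

3.52°, -107.88°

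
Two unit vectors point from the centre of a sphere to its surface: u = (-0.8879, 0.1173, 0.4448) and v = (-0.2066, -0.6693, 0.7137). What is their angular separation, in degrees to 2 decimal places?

u·v = 0.4224; |u| = 1.0000, |v| = 1.0000.
cos θ = (u·v)/(|u||v|) = 0.4224, so θ = 65.01°.

65.01°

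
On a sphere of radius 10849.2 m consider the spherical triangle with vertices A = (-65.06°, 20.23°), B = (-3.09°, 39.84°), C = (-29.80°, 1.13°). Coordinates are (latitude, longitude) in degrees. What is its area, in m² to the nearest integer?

Side lengths (central angles): a = 0.7913, b = 0.6495, c = 1.1091 rad; semiperimeter s = 1.2749.
By l'Huilier's theorem, tan(E/4) = √[tan(s/2) tan((s−a)/2) tan((s−b)/2) tan((s−c)/2)], giving spherical excess E = 0.2798 rad.
Area = E·R² = 0.2798 × (10849.2)² ≈ 32932726 m².

32932726 m²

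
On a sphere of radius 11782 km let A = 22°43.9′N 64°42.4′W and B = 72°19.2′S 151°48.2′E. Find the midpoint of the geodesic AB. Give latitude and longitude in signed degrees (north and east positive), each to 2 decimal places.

-38.90°, -79.62°

Central angle δ = 2.2060 rad. Interpolating on the sphere with fraction f = 0.5:
P = [sin((1−f)δ)·A + sin(fδ)·B] / sin δ = 1.1088·A + 1.1088·B in Cartesian coordinates,
giving P = (0.1402, -0.7655, -0.6280), i.e. latitude -38.90°, longitude -79.62°.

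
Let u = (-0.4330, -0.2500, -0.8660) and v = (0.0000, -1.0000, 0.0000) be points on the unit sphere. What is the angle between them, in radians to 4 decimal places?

1.3181 rad

u·v = 0.2500; |u| = 1.0000, |v| = 1.0000.
cos θ = (u·v)/(|u||v|) = 0.2500, so θ = 1.3181 rad.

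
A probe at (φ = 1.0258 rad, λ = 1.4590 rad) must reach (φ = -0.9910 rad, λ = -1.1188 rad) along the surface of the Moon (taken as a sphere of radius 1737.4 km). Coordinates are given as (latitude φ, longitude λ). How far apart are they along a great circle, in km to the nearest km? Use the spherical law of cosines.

4938 km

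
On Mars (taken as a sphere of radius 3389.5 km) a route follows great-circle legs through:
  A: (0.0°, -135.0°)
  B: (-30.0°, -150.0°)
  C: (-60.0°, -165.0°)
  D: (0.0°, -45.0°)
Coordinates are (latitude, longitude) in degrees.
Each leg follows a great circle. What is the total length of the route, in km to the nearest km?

Leg A→B: central angle 0.5799 rad, distance 1965.6 km.
Leg B→C: central angle 0.5524 rad, distance 1872.3 km.
Leg C→D: central angle 1.8235 rad, distance 6180.7 km.
Total: 1965.6 + 1872.3 + 6180.7 ≈ 10019 km.

10019 km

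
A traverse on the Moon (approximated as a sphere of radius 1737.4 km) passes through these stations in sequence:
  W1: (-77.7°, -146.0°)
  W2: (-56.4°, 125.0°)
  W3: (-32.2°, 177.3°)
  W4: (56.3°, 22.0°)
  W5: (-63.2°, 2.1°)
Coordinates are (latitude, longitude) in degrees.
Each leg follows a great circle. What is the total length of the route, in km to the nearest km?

10594 km

Leg W1→W2: central angle 0.6166 rad, distance 1071.3 km.
Leg W2→W3: central angle 0.7522 rad, distance 1306.8 km.
Leg W3→W4: central angle 2.6258 rad, distance 4562.0 km.
Leg W4→W5: central angle 2.1029 rad, distance 3653.6 km.
Total: 1071.3 + 1306.8 + 4562.0 + 3653.6 ≈ 10594 km.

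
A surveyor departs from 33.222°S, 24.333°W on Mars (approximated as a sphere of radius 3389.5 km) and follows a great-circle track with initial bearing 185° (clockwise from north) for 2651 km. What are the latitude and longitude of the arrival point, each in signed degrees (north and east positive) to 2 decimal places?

-77.43°, -40.73°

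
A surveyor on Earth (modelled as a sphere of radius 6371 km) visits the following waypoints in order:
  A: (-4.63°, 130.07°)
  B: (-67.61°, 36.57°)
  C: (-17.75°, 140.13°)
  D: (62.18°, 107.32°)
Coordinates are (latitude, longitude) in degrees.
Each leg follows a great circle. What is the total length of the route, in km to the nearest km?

Leg A→B: central angle 1.5193 rad, distance 9679.6 km.
Leg B→C: central angle 1.3727 rad, distance 8745.3 km.
Leg C→D: central angle 1.4667 rad, distance 9344.1 km.
Total: 9679.6 + 8745.3 + 9344.1 ≈ 27769 km.

27769 km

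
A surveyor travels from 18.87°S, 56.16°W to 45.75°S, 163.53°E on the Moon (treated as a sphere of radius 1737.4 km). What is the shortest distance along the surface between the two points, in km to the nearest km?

Let φ₁ = -0.3293 rad, φ₂ = -0.7985 rad, and Δλ = -2.4489 rad.
Haversine: a = sin²(Δφ/2) + cos φ₁ cos φ₂ sin²(Δλ/2) = 0.0540 + (0.9463)(0.6978)(0.8848) = 0.63822.
Central angle c = 2·arcsin(√a) = 1.85087 rad.
Distance = R·c = 1737.4 × 1.8509 ≈ 3216 km.

3216 km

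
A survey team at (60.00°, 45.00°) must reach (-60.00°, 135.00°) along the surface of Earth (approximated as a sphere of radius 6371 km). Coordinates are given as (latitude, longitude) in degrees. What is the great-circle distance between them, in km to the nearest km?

15411 km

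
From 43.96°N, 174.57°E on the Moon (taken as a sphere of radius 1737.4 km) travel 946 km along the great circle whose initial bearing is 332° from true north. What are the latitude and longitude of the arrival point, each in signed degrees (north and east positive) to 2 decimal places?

Angular distance δ = d/R = 946/1737.4 = 0.54449 rad; initial bearing θ = 5.7945 rad.
sin φ₂ = sin φ₁ cos δ + cos φ₁ sin δ cos θ = (0.6942)(0.8554) + (0.7198)(0.5180)(0.8829) = 0.9230, so φ₂ = 67.37°.
Δλ = atan2(sin θ sin δ cos φ₁, cos δ − sin φ₁ sin φ₂) = atan2(-0.1750, 0.2147) = -39.191°.
λ₂ = 174.570° − 39.191° = 135.38°.

67.37°, 135.38°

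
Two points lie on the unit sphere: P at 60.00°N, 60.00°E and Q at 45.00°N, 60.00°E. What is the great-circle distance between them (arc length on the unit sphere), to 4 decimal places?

In radians: φ₁ = 1.0472, φ₂ = 0.7854, Δλ = 0.000° = 0.0000 rad.
cos c = sin φ₁ sin φ₂ + cos φ₁ cos φ₂ cos Δλ = (0.8660)(0.7071) + (0.5000)(0.7071)(1.0000) = 0.96593,
so c = arccos(0.96593) = 0.26180 rad.
On the unit sphere the arc length equals the central angle: 0.2618.

0.2618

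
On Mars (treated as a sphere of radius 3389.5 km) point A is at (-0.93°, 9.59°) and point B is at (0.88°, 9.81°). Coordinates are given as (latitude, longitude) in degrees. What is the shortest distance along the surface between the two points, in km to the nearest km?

108 km

With latitudes φ₁ = -0.930°, φ₂ = 0.880° and longitude difference Δλ = 0.220°:
cos c = sin φ₁ sin φ₂ + cos φ₁ cos φ₂ cos Δλ = (-0.0162)(0.0154) + (0.9999)(0.9999)(1.0000) = 0.99949,
so c = arccos(0.99949) = 0.03182 rad.
Distance = R·c = 3389.5 × 0.0318 ≈ 108 km.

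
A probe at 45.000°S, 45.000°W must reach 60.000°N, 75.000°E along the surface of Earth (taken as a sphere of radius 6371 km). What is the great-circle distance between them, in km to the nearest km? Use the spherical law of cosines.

15801 km

Let φ₁ = -0.7854 rad, φ₂ = 1.0472 rad, and Δλ = 2.0944 rad.
cos c = sin φ₁ sin φ₂ + cos φ₁ cos φ₂ cos Δλ = (-0.7071)(0.8660) + (0.7071)(0.5000)(-0.5000) = -0.78915,
so c = arccos(-0.78915) = 2.48022 rad.
Distance = R·c = 6371 × 2.4802 ≈ 15801 km.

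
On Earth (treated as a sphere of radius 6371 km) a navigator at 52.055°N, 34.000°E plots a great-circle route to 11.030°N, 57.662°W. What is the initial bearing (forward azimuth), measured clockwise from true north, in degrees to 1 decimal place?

Δλ = -91.662° = -1.5998 rad.
y = sin Δλ · cos φ₂ = (-0.9996)(0.9815) = -0.9811
x = cos φ₁ sin φ₂ − sin φ₁ cos φ₂ cos Δλ = (0.6149)(0.1913) − (0.7886)(0.9815)(-0.0290) = 0.1401
θ = atan2(y, x) = -81.87°; adding 360° gives 278.1°.

278.1°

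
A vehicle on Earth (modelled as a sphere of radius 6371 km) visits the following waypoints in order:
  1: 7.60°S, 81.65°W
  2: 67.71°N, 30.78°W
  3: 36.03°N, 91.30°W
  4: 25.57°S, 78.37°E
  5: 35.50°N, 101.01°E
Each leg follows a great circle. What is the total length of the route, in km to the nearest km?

40072 km

Leg 1→2: central angle 1.4557 rad, distance 9274.0 km.
Leg 2→3: central angle 0.8021 rad, distance 5110.1 km.
Leg 3→4: central angle 2.9025 rad, distance 18491.9 km.
Leg 4→5: central angle 1.1295 rad, distance 7195.8 km.
Total: 9274.0 + 5110.1 + 18491.9 + 7195.8 ≈ 40072 km.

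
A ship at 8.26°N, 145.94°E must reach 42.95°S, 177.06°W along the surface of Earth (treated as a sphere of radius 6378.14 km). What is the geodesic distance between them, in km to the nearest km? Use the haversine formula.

In radians: φ₁ = 0.1442, φ₂ = -0.7496, Δλ = 37.000° = 0.6458 rad.
Haversine: a = sin²(Δφ/2) + cos φ₁ cos φ₂ sin²(Δλ/2) = 0.1868 + (0.9896)(0.7319)(0.1007) = 0.25970.
Central angle c = 2·arcsin(√a) = 1.06945 rad.
Distance = R·c = 6378.14 × 1.0694 ≈ 6821 km.

6821 km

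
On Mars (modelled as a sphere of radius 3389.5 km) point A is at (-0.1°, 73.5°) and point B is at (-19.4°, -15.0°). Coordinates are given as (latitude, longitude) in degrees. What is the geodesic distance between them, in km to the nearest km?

5239 km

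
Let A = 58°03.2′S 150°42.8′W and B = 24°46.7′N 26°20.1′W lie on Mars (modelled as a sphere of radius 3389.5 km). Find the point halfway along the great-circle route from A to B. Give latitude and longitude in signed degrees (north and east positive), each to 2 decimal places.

-29.81°, -61.97°

The central angle between A and B is δ = 2.2484 rad.
With f = 0.5, the slerp weights are sin((1−f)δ)/sin δ = 1.1576 and sin(fδ)/sin δ = 1.1576.
Weighted sum of the unit vectors: (1.1576)·(-0.4615,-0.2588,-0.8485) + (1.1576)·(0.8137,-0.4028,0.4191) = (0.4077, -0.7659, -0.4971).
Converting back: φ = atan2(z, √(x²+y²)) = -29.81°, λ = atan2(y, x) = -61.97°.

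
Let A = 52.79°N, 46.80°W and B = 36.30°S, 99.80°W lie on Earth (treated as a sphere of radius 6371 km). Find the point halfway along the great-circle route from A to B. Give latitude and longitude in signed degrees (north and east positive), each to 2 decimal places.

9.17°, -77.37°

Central angle δ = 1.7499 rad. Interpolating on the sphere with fraction f = 0.5:
P = [sin((1−f)δ)·A + sin(fδ)·B] / sin δ = 0.7800·A + 0.7800·B in Cartesian coordinates,
giving P = (0.2159, -0.9633, 0.1594), i.e. latitude 9.17°, longitude -77.37°.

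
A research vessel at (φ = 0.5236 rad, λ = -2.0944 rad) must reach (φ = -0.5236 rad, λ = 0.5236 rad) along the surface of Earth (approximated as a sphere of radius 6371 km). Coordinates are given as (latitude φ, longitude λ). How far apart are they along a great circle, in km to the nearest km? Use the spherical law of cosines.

With latitudes φ₁ = 30.000°, φ₂ = -30.000° and longitude difference Δλ = 150.000°:
cos c = sin φ₁ sin φ₂ + cos φ₁ cos φ₂ cos Δλ = (0.5000)(-0.5000) + (0.8660)(0.8660)(-0.8660) = -0.89952,
so c = arccos(-0.89952) = 2.68947 rad.
Distance = R·c = 6371 × 2.6895 ≈ 17135 km.

17135 km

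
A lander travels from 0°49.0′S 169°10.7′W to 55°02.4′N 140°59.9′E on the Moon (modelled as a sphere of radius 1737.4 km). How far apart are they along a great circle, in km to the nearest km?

2093 km

With latitudes φ₁ = -0.817°, φ₂ = 55.040° and longitude difference Δλ = -49.823°:
Haversine: a = sin²(Δφ/2) + cos φ₁ cos φ₂ sin²(Δλ/2) = 0.2194 + (0.9999)(0.5730)(0.1774) = 0.32102.
Central angle c = 2·arcsin(√a) = 1.20472 rad.
Distance = R·c = 1737.4 × 1.2047 ≈ 2093 km.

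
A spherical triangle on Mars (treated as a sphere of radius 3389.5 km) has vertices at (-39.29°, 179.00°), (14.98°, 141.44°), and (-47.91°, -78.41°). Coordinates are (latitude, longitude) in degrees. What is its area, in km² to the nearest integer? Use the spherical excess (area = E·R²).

Side lengths (central angles): a = 2.3308, b = 1.2059, c = 1.1274 rad; semiperimeter s = 2.3321.
By l'Huilier's theorem, tan(E/4) = √[tan(s/2) tan((s−a)/2) tan((s−b)/2) tan((s−c)/2)], giving spherical excess E = 0.1009 rad.
Area = E·R² = 0.1009 × (3389.5)² ≈ 1159452 km².

1159452 km²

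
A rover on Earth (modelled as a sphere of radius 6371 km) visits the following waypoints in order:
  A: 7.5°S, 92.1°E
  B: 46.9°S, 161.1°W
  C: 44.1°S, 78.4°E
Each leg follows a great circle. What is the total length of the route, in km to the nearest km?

18987 km

Leg A→B: central angle 1.6715 rad, distance 10648.9 km.
Leg B→C: central angle 1.3087 rad, distance 8337.8 km.
Total: 10648.9 + 8337.8 ≈ 18987 km.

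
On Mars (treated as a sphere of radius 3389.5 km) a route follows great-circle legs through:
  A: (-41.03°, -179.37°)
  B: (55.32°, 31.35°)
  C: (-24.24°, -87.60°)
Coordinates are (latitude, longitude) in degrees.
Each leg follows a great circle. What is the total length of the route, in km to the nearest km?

Leg A→B: central angle 2.7113 rad, distance 9189.8 km.
Leg B→C: central angle 2.2003 rad, distance 7458.0 km.
Total: 9189.8 + 7458.0 ≈ 16648 km.

16648 km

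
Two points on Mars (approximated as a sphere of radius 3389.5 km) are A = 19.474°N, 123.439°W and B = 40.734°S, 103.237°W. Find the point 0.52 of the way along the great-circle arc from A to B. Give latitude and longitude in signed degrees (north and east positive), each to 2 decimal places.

Central angle δ = 1.1008 rad. Interpolating on the sphere with fraction f = 0.52:
P = [sin((1−f)δ)·A + sin(fδ)·B] / sin δ = 0.5654·A + 0.6075·B in Cartesian coordinates,
giving P = (-0.3992, -0.8930, -0.2079), i.e. latitude -12.00°, longitude -114.09°.

-12.00°, -114.09°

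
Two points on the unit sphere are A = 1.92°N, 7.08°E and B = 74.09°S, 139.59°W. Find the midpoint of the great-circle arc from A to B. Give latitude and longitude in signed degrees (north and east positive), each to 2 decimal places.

The central angle between A and B is δ = 1.8350 rad.
With f = 0.5, the slerp weights are sin((1−f)δ)/sin δ = 0.8226 and sin(fδ)/sin δ = 0.8226.
Weighted sum of the unit vectors: (0.8226)·(0.9918,0.1232,0.0335) + (0.8226)·(-0.2087,-0.1777,-0.9617) = (0.6442, -0.0448, -0.7636).
Converting back: φ = atan2(z, √(x²+y²)) = -49.78°, λ = atan2(y, x) = -3.98°.

-49.78°, -3.98°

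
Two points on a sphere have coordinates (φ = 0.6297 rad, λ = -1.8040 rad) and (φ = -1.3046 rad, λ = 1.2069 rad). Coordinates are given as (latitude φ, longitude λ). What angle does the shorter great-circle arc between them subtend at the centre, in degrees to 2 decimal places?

With latitudes φ₁ = 36.079°, φ₂ = -74.748° and longitude difference Δλ = 172.512°:
Haversine: a = sin²(Δφ/2) + cos φ₁ cos φ₂ sin²(Δλ/2) = 0.6778 + (0.8082)(0.2631)(0.9957) = 0.88948.
Central angle c = 2·arcsin(√a) = 2.46380 rad.
So the angular separation is 141.17°.

141.17°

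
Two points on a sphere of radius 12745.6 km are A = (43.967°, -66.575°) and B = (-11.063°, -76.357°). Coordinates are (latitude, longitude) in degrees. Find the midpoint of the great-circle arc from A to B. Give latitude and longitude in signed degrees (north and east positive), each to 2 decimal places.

The central angle between A and B is δ = 0.9729 rad.
With f = 0.5, the slerp weights are sin((1−f)δ)/sin δ = 0.5656 and sin(fδ)/sin δ = 0.5656.
Weighted sum of the unit vectors: (0.5656)·(0.2861,-0.6604,0.6942) + (0.5656)·(0.2315,-0.9537,-0.1919) = (0.2928, -0.9130, 0.2841).
Converting back: φ = atan2(z, √(x²+y²)) = 16.51°, λ = atan2(y, x) = -72.22°.

16.51°, -72.22°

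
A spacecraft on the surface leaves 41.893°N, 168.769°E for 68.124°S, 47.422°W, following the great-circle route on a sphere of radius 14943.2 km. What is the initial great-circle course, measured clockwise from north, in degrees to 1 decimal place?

155.8°

With φ₁ = 0.7312, φ₂ = -1.1890, Δλ = 2.5099 rad, the forward-azimuth formula gives
θ = atan2( sin Δλ cos φ₂ , cos φ₁ sin φ₂ − sin φ₁ cos φ₂ cos Δλ ) = atan2(0.2200, -0.4900) = 155.82°.
So the initial bearing is 155.8°.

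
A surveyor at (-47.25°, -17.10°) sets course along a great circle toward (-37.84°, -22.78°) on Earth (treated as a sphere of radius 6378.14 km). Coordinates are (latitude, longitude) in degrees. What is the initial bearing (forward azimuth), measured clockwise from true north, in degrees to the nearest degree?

Δλ = -5.680° = -0.0991 rad.
y = sin Δλ · cos φ₂ = (-0.0990)(0.7897) = -0.0782
x = cos φ₁ sin φ₂ − sin φ₁ cos φ₂ cos Δλ = (0.6788)(-0.6135) − (-0.7343)(0.7897)(0.9951) = 0.1607
θ = atan2(y, x) = -25.94°; adding 360° gives 334°.

334°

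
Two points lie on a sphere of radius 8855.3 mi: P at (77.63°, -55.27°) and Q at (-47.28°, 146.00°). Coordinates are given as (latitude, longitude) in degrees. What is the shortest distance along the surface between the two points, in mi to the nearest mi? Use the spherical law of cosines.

Let φ₁ = 1.3549 rad, φ₂ = -0.8252 rad, and Δλ = -2.7704 rad.
cos c = sin φ₁ sin φ₂ + cos φ₁ cos φ₂ cos Δλ = (0.9768)(-0.7347) + (0.2142)(0.6784)(-0.9319) = -0.85306,
so c = arccos(-0.85306) = 2.59261 rad.
Distance = R·c = 8855.3 × 2.5926 ≈ 22958 mi.

22958 mi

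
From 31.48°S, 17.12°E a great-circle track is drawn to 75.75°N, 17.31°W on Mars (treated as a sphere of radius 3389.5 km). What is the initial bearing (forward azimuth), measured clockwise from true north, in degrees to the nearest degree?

With φ₁ = -0.5494, φ₂ = 1.3221, Δλ = -0.6009 rad, the forward-azimuth formula gives
θ = atan2( sin Δλ cos φ₂ , cos φ₁ sin φ₂ − sin φ₁ cos φ₂ cos Δλ ) = atan2(-0.1392, 0.9326) = -8.49°.
Adding 360° brings this into [0°, 360°): 352°.

352°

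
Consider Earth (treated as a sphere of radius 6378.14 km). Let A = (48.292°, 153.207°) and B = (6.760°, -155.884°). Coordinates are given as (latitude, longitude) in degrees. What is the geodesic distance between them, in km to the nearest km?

6646 km

Let φ₁ = 0.8429 rad, φ₂ = 0.1180 rad, and Δλ = 0.8885 rad.
cos c = sin φ₁ sin φ₂ + cos φ₁ cos φ₂ cos Δλ = (0.7465)(0.1177) + (0.6653)(0.9930)(0.6306) = 0.50449,
so c = arccos(0.50449) = 1.04201 rad.
Distance = R·c = 6378.14 × 1.0420 ≈ 6646 km.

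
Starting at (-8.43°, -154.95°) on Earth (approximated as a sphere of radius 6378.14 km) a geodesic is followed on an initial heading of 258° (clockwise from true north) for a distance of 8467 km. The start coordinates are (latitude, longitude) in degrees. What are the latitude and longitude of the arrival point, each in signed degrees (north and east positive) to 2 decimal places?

Angular distance δ = d/R = 8467/6378.14 = 1.32750 rad; initial bearing θ = 4.5029 rad.
sin φ₂ = sin φ₁ cos δ + cos φ₁ sin δ cos θ = (-0.1466)(0.2409) + (0.9892)(0.9705)(-0.2079) = -0.2349, so φ₂ = -13.59°.
Δλ = atan2(sin θ sin δ cos φ₁, cos δ − sin φ₁ sin φ₂) = atan2(-0.9391, 0.2065) = -77.601°.
λ₂ = -154.950° − 77.601° = -232.55° → 127.45° after wrapping to (−180°, 180°].

-13.59°, 127.45°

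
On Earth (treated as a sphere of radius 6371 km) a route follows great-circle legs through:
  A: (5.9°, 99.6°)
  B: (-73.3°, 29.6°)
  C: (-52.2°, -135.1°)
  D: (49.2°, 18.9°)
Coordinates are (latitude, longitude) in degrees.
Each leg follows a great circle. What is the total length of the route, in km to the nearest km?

Leg A→B: central angle 1.5715 rad, distance 10012.0 km.
Leg B→C: central angle 0.9435 rad, distance 6011.1 km.
Leg C→D: central angle 2.8511 rad, distance 18164.2 km.
Total: 10012.0 + 6011.1 + 18164.2 ≈ 34187 km.

34187 km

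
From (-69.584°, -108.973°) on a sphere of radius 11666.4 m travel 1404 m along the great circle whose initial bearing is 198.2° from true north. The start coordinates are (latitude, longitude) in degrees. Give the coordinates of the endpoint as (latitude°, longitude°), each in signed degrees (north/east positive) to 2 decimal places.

-75.98°, -117.87°

Angular distance δ = d/R = 1404/11666.4 = 0.12035 rad; initial bearing θ = 3.4592 rad.
sin φ₂ = sin φ₁ cos δ + cos φ₁ sin δ cos θ = (-0.9372)(0.9928) + (0.3488)(0.1201)(-0.9500) = -0.9702, so φ₂ = -75.98°.
Δλ = atan2(sin θ sin δ cos φ₁, cos δ − sin φ₁ sin φ₂) = atan2(-0.0131, 0.0835) = -8.901°.
λ₂ = -108.973° − 8.901° = -117.87°.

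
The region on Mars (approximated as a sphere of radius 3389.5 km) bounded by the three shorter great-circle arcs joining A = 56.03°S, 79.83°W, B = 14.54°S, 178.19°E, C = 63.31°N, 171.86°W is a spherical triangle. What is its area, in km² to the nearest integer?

19005857 km²

Side lengths (central angles): a = 1.3654, b = 2.4186, c = 1.4747 rad; semiperimeter s = 2.6294.
By l'Huilier's theorem, tan(E/4) = √[tan(s/2) tan((s−a)/2) tan((s−b)/2) tan((s−c)/2)], giving spherical excess E = 1.6543 rad.
Area = E·R² = 1.6543 × (3389.5)² ≈ 19005857 km².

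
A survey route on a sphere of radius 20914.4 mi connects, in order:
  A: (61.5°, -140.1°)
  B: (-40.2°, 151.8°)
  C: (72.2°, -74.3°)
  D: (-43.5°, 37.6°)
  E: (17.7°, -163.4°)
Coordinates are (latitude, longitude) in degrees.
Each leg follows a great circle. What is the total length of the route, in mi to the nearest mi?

Leg A→B: central angle 2.0167 rad, distance 42178.8 mi.
Leg B→C: central angle 2.4598 rad, distance 51445.8 mi.
Leg C→D: central angle 2.4011 rad, distance 50216.8 mi.
Leg D→E: central angle 2.5952 rad, distance 54277.7 mi.
Total: 42178.8 + 51445.8 + 50216.8 + 54277.7 ≈ 198119 mi.

198119 mi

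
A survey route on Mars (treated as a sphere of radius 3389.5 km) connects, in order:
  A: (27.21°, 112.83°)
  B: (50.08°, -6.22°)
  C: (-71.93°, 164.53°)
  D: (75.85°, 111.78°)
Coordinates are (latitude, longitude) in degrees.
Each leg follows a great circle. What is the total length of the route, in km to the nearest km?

Leg A→B: central angle 1.4972 rad, distance 5074.6 km.
Leg B→C: central angle 2.7533 rad, distance 9332.5 km.
Leg C→D: central angle 2.6382 rad, distance 8942.1 km.
Total: 5074.6 + 9332.5 + 8942.1 ≈ 23349 km.

23349 km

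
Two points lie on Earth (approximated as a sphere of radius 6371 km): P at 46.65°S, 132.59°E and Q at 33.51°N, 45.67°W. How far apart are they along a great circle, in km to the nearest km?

Let φ₁ = -0.8142 rad, φ₂ = 0.5849 rad, and Δλ = -3.1112 rad.
cos c = sin φ₁ sin φ₂ + cos φ₁ cos φ₂ cos Δλ = (-0.7272)(0.5521) + (0.6865)(0.8338)(-0.9995) = -0.97355,
so c = arccos(-0.97355) = 2.91110 rad.
Distance = R·c = 6371 × 2.9111 ≈ 18547 km.

18547 km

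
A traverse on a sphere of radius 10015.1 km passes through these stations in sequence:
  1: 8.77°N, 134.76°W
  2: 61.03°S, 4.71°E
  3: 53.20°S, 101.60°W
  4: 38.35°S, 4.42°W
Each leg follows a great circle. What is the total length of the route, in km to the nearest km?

41180 km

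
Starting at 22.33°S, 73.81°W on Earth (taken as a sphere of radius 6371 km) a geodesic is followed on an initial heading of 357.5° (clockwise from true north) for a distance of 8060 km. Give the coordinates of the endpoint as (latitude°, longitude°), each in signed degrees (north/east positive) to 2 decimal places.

Angular distance δ = d/R = 8060/6371 = 1.26511 rad; initial bearing θ = 6.2396 rad.
sin φ₂ = sin φ₁ cos δ + cos φ₁ sin δ cos θ = (-0.3799)(0.3010) + (0.9250)(0.9536)(0.9990) = 0.7669, so φ₂ = 50.08°.
Δλ = atan2(sin θ sin δ cos φ₁, cos δ − sin φ₁ sin φ₂) = atan2(-0.0385, 0.5923) = -3.717°.
λ₂ = -73.810° − 3.717° = -77.53°.

50.08°, -77.53°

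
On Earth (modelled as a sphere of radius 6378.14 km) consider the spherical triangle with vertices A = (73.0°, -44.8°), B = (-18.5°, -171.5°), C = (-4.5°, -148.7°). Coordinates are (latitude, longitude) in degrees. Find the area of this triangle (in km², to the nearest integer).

17371873 km²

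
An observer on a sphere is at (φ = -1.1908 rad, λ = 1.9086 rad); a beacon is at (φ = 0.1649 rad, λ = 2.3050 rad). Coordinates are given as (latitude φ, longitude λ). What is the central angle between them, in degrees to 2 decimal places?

With latitudes φ₁ = -68.228°, φ₂ = 9.448° and longitude difference Δλ = 22.712°:
cos c = sin φ₁ sin φ₂ + cos φ₁ cos φ₂ cos Δλ = (-0.9287)(0.1642) + (0.3709)(0.9864)(0.9225) = 0.18507,
so c = arccos(0.18507) = 1.38465 rad.
So the angular separation is 79.33°.

79.33°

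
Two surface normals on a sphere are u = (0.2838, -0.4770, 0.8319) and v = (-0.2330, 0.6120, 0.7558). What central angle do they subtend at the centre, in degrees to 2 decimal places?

u·v = 0.2707; |u| = 1.0001, |v| = 1.0000.
cos θ = (u·v)/(|u||v|) = 0.2707, so θ = 74.30°.

74.30°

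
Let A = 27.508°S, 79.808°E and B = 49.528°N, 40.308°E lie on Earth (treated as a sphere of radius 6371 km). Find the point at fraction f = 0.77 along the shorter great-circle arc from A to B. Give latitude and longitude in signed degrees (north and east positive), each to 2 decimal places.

32.61°, 53.27°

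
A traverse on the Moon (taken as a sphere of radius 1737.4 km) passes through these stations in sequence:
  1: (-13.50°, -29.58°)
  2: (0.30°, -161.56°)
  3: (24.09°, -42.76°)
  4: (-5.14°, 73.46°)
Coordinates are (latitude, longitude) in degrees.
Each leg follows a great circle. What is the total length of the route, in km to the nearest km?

10996 km

Leg 1→2: central angle 2.2805 rad, distance 3962.1 km.
Leg 2→3: central angle 2.0238 rad, distance 3516.1 km.
Leg 3→4: central angle 2.0245 rad, distance 3517.3 km.
Total: 3962.1 + 3516.1 + 3517.3 ≈ 10996 km.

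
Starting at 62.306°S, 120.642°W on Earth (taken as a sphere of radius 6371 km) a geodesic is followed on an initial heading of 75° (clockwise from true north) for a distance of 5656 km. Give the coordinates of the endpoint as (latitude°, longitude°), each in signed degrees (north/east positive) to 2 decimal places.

Angular distance δ = d/R = 5656/6371 = 0.88777 rad; initial bearing θ = 1.3090 rad.
sin φ₂ = sin φ₁ cos δ + cos φ₁ sin δ cos θ = (-0.8854)(0.6311) + (0.4647)(0.7757)(0.2588) = -0.4655, so φ₂ = -27.74°.
Δλ = atan2(sin θ sin δ cos φ₁, cos δ − sin φ₁ sin φ₂) = atan2(0.3482, 0.2189) = 57.840°.
λ₂ = -120.642° + 57.840° = -62.80°.

-27.74°, -62.80°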